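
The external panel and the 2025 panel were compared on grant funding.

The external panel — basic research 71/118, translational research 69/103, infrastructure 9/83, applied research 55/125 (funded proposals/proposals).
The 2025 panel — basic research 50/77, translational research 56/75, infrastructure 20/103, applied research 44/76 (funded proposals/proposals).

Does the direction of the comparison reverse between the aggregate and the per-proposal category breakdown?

No

Basic research: the external panel 71/118 = 60.2%, the 2025 panel 50/77 = 64.9% → the 2025 panel
Translational research: the external panel 69/103 = 67.0%, the 2025 panel 56/75 = 74.7% → the 2025 panel
Infrastructure: the external panel 9/83 = 10.8%, the 2025 panel 20/103 = 19.4% → the 2025 panel
Applied research: the external panel 55/125 = 44.0%, the 2025 panel 44/76 = 57.9% → the 2025 panel
Overall: the external panel 204/429 = 47.6%, the 2025 panel 170/331 = 51.4% → the 2025 panel
The 2025 panel wins overall and in every proposal group — no reversal.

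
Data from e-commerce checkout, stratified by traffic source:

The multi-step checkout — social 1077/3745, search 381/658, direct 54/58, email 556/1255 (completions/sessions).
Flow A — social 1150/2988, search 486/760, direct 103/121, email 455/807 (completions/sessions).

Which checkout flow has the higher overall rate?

Social: the multi-step checkout 1077/3745 = 28.8%, Flow A 1150/2988 = 38.5% → Flow A
Search: the multi-step checkout 381/658 = 57.9%, Flow A 486/760 = 63.9% → Flow A
Direct: the multi-step checkout 54/58 = 93.1%, Flow A 103/121 = 85.1% → the multi-step checkout
Email: the multi-step checkout 556/1255 = 44.3%, Flow A 455/807 = 56.4% → Flow A
Overall: the multi-step checkout 2068/5716 = 36.2%, Flow A 2194/4676 = 46.9% → Flow A
(Neither sweeps every traffic group, but Flow A has the higher pooled rate.)

Flow A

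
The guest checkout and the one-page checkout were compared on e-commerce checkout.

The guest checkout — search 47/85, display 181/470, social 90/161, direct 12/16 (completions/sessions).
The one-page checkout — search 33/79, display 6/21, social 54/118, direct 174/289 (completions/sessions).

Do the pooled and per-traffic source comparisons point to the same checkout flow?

Search: the guest checkout 47/85 = 55.3%, the one-page checkout 33/79 = 41.8% → the guest checkout
Display: the guest checkout 181/470 = 38.5%, the one-page checkout 6/21 = 28.6% → the guest checkout
Social: the guest checkout 90/161 = 55.9%, the one-page checkout 54/118 = 45.8% → the guest checkout
Direct: the guest checkout 12/16 = 75.0%, the one-page checkout 174/289 = 60.2% → the guest checkout
Overall: the guest checkout 330/732 = 45.1%, the one-page checkout 267/507 = 52.7% → the one-page checkout
The guest checkout wins each traffic group but the one-page checkout wins overall — the comparison reverses. The guest checkout's sessions skew toward display, which has a lower base rate.

No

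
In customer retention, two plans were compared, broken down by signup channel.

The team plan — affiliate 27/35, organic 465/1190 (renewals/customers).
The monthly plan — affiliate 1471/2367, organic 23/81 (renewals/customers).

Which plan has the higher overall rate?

the monthly plan

Affiliate: the team plan 27/35 = 77.1%, the monthly plan 1471/2367 = 62.1% → the team plan
Organic: the team plan 465/1190 = 39.1%, the monthly plan 23/81 = 28.4% → the team plan
Overall: the team plan 492/1225 = 40.2%, the monthly plan 1494/2448 = 61.0% → the monthly plan
(The team plan wins every signup group but the monthly plan wins overall — the team plan's customers skew toward the low-rate organic group.)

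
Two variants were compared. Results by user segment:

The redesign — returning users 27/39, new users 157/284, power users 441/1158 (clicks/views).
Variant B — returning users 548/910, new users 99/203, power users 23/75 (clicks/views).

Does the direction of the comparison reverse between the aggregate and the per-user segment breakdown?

Returning users: the redesign 27/39 = 69.2%, Variant B 548/910 = 60.2% → the redesign
New users: the redesign 157/284 = 55.3%, Variant B 99/203 = 48.8% → the redesign
Power users: the redesign 441/1158 = 38.1%, Variant B 23/75 = 30.7% → the redesign
Overall: the redesign 625/1481 = 42.2%, Variant B 670/1188 = 56.4% → Variant B
The redesign wins each user group but Variant B wins overall — the comparison reverses. The redesign's views skew toward power users, which has a lower base rate.

Yes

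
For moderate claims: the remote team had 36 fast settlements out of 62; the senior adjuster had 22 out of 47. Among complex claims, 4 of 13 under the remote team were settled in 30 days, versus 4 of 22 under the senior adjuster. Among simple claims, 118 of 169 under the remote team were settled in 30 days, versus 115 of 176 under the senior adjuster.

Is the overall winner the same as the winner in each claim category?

Moderate: the remote team 36/62 = 58.1%, the senior adjuster 22/47 = 46.8% → the remote team
Complex: the remote team 4/13 = 30.8%, the senior adjuster 4/22 = 18.2% → the remote team
Simple: the remote team 118/169 = 69.8%, the senior adjuster 115/176 = 65.3% → the remote team
Overall: the remote team 158/244 = 64.8%, the senior adjuster 141/245 = 57.6% → the remote team
The remote team wins overall and in every claim group — no reversal.

Yes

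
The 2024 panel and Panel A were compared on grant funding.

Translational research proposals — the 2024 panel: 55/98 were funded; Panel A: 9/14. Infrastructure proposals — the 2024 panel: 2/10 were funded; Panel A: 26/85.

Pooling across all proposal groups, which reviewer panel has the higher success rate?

the 2024 panel

Translational research: the 2024 panel 55/98 = 56.1%, Panel A 9/14 = 64.3% → Panel A
Infrastructure: the 2024 panel 2/10 = 20.0%, Panel A 26/85 = 30.6% → Panel A
Overall: the 2024 panel 57/108 = 52.8%, Panel A 35/99 = 35.4% → the 2024 panel
(Panel A wins every proposal group but the 2024 panel wins overall — Panel A's proposals skew toward the low-rate infrastructure group.)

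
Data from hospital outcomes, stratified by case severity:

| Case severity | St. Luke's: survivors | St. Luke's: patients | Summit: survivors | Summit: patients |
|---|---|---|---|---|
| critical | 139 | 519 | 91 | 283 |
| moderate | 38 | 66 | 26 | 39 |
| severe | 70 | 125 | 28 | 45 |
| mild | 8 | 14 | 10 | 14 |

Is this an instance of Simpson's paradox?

No

Critical: St. Luke's 139/519 = 26.8%, Summit 91/283 = 32.2% → Summit
Moderate: St. Luke's 38/66 = 57.6%, Summit 26/39 = 66.7% → Summit
Severe: St. Luke's 70/125 = 56.0%, Summit 28/45 = 62.2% → Summit
Mild: St. Luke's 8/14 = 57.1%, Summit 10/14 = 71.4% → Summit
Overall: St. Luke's 255/724 = 35.2%, Summit 155/381 = 40.7% → Summit
Summit wins overall and in every case group — no reversal.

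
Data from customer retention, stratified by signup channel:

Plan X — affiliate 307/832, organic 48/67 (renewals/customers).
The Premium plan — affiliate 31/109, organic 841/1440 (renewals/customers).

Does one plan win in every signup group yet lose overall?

Affiliate: Plan X 307/832 = 36.9%, the Premium plan 31/109 = 28.4% → Plan X
Organic: Plan X 48/67 = 71.6%, the Premium plan 841/1440 = 58.4% → Plan X
Overall: Plan X 355/899 = 39.5%, the Premium plan 872/1549 = 56.3% → the Premium plan
Plan X wins each signup group but the Premium plan wins overall — the comparison reverses. Plan X's customers skew toward affiliate, which has a lower base rate.

Yes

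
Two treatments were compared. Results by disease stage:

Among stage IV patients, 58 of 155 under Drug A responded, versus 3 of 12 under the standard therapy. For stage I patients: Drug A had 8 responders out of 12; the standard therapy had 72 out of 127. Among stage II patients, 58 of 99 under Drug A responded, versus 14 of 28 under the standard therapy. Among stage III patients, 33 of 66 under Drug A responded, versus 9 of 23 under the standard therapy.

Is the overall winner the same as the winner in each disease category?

No

Stage IV: Drug A 58/155 = 37.4%, the standard therapy 3/12 = 25.0% → Drug A
Stage I: Drug A 8/12 = 66.7%, the standard therapy 72/127 = 56.7% → Drug A
Stage II: Drug A 58/99 = 58.6%, the standard therapy 14/28 = 50.0% → Drug A
Stage III: Drug A 33/66 = 50.0%, the standard therapy 9/23 = 39.1% → Drug A
Overall: Drug A 157/332 = 47.3%, the standard therapy 98/190 = 51.6% → the standard therapy
Drug A wins each disease group but the standard therapy wins overall — the comparison reverses. Drug A's patients skew toward stage IV, which has a lower base rate.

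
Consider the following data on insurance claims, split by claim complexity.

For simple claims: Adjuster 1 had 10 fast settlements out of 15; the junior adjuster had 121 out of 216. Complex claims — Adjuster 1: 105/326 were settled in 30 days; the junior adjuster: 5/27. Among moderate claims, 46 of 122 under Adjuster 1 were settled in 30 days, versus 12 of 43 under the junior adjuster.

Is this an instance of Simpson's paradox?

Yes

Simple: Adjuster 1 10/15 = 66.7%, the junior adjuster 121/216 = 56.0% → Adjuster 1
Complex: Adjuster 1 105/326 = 32.2%, the junior adjuster 5/27 = 18.5% → Adjuster 1
Moderate: Adjuster 1 46/122 = 37.7%, the junior adjuster 12/43 = 27.9% → Adjuster 1
Overall: Adjuster 1 161/463 = 34.8%, the junior adjuster 138/286 = 48.3% → the junior adjuster
Adjuster 1 wins each claim group but the junior adjuster wins overall — the comparison reverses. Adjuster 1's claims skew toward complex, which has a lower base rate.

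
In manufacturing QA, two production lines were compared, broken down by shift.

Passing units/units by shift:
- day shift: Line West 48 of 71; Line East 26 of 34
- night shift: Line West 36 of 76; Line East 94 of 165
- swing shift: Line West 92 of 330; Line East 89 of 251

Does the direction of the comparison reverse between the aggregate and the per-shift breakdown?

Day shift: Line West 48/71 = 67.6%, Line East 26/34 = 76.5% → Line East
Night shift: Line West 36/76 = 47.4%, Line East 94/165 = 57.0% → Line East
Swing shift: Line West 92/330 = 27.9%, Line East 89/251 = 35.5% → Line East
Overall: Line West 176/477 = 36.9%, Line East 209/450 = 46.4% → Line East
Line East wins overall and in every shift group — no reversal.

No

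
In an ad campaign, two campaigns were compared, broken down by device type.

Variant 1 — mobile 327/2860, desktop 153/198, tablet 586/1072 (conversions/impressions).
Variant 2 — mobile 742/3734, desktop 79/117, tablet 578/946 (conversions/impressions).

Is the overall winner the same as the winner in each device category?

No

Mobile: Variant 1 327/2860 = 11.4%, Variant 2 742/3734 = 19.9% → Variant 2
Desktop: Variant 1 153/198 = 77.3%, Variant 2 79/117 = 67.5% → Variant 1
Tablet: Variant 1 586/1072 = 54.7%, Variant 2 578/946 = 61.1% → Variant 2
Overall: Variant 1 1066/4130 = 25.8%, Variant 2 1399/4797 = 29.2% → Variant 2
Neither sweeps: Variant 1 wins 1 of 3 groups, Variant 2 wins 2. Variant 2 wins overall but not every group — no Simpson reversal.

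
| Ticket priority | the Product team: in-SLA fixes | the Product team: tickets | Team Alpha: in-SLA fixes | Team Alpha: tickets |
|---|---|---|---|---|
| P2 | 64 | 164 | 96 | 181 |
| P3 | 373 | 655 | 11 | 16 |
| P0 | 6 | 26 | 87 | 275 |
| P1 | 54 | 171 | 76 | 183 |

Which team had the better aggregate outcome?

the Product team

P2: the Product team 64/164 = 39.0%, Team Alpha 96/181 = 53.0% → Team Alpha
P3: the Product team 373/655 = 56.9%, Team Alpha 11/16 = 68.8% → Team Alpha
P0: the Product team 6/26 = 23.1%, Team Alpha 87/275 = 31.6% → Team Alpha
P1: the Product team 54/171 = 31.6%, Team Alpha 76/183 = 41.5% → Team Alpha
Overall: the Product team 497/1016 = 48.9%, Team Alpha 270/655 = 41.2% → the Product team
(Team Alpha wins every ticket group but the Product team wins overall — Team Alpha's tickets skew toward the low-rate P0 group.)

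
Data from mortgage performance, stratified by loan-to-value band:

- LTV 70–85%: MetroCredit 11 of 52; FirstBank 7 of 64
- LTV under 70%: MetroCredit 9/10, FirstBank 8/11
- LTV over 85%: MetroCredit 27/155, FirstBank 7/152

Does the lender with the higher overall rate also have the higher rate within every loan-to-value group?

LTV 70–85%: MetroCredit 11/52 = 21.2%, FirstBank 7/64 = 10.9% → MetroCredit
LTV under 70%: MetroCredit 9/10 = 90.0%, FirstBank 8/11 = 72.7% → MetroCredit
LTV over 85%: MetroCredit 27/155 = 17.4%, FirstBank 7/152 = 4.6% → MetroCredit
Overall: MetroCredit 47/217 = 21.7%, FirstBank 22/227 = 9.7% → MetroCredit
MetroCredit wins overall and in every loan-to-value group — no reversal.

Yes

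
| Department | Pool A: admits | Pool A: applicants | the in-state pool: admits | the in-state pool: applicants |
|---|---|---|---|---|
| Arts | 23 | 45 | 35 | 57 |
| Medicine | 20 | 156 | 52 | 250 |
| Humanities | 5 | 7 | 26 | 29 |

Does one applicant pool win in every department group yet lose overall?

No

Arts: Pool A 23/45 = 51.1%, the in-state pool 35/57 = 61.4% → the in-state pool
Medicine: Pool A 20/156 = 12.8%, the in-state pool 52/250 = 20.8% → the in-state pool
Humanities: Pool A 5/7 = 71.4%, the in-state pool 26/29 = 89.7% → the in-state pool
Overall: Pool A 48/208 = 23.1%, the in-state pool 113/336 = 33.6% → the in-state pool
The in-state pool wins overall and in every department group — no reversal.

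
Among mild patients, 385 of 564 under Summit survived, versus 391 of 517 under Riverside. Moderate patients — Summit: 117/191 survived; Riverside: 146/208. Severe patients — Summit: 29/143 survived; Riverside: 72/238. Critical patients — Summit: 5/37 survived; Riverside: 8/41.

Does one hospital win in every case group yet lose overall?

No

Mild: Summit 385/564 = 68.3%, Riverside 391/517 = 75.6% → Riverside
Moderate: Summit 117/191 = 61.3%, Riverside 146/208 = 70.2% → Riverside
Severe: Summit 29/143 = 20.3%, Riverside 72/238 = 30.3% → Riverside
Critical: Summit 5/37 = 13.5%, Riverside 8/41 = 19.5% → Riverside
Overall: Summit 536/935 = 57.3%, Riverside 617/1004 = 61.5% → Riverside
Riverside wins overall and in every case group — no reversal.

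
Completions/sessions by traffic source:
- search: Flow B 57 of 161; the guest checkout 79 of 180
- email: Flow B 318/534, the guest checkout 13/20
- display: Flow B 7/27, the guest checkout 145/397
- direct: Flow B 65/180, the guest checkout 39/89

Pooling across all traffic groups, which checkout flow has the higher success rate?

Flow B

Search: Flow B 57/161 = 35.4%, the guest checkout 79/180 = 43.9% → the guest checkout
Email: Flow B 318/534 = 59.6%, the guest checkout 13/20 = 65.0% → the guest checkout
Display: Flow B 7/27 = 25.9%, the guest checkout 145/397 = 36.5% → the guest checkout
Direct: Flow B 65/180 = 36.1%, the guest checkout 39/89 = 43.8% → the guest checkout
Overall: Flow B 447/902 = 49.6%, the guest checkout 276/686 = 40.2% → Flow B
(The guest checkout wins every traffic group but Flow B wins overall — the guest checkout's sessions skew toward the low-rate display group.)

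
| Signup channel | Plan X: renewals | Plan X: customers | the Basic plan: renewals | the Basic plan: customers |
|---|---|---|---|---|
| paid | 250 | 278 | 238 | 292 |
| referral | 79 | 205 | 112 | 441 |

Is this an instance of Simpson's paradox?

Paid: Plan X 250/278 = 89.9%, the Basic plan 238/292 = 81.5% → Plan X
Referral: Plan X 79/205 = 38.5%, the Basic plan 112/441 = 25.4% → Plan X
Overall: Plan X 329/483 = 68.1%, the Basic plan 350/733 = 47.7% → Plan X
Plan X wins overall and in every signup group — no reversal.

No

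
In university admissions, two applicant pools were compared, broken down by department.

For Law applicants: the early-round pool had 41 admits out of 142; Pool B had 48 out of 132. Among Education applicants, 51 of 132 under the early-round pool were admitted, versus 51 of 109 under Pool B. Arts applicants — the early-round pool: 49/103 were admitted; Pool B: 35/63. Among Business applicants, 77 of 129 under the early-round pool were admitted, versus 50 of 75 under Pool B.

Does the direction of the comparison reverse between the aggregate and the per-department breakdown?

No

Law: the early-round pool 41/142 = 28.9%, Pool B 48/132 = 36.4% → Pool B
Education: the early-round pool 51/132 = 38.6%, Pool B 51/109 = 46.8% → Pool B
Arts: the early-round pool 49/103 = 47.6%, Pool B 35/63 = 55.6% → Pool B
Business: the early-round pool 77/129 = 59.7%, Pool B 50/75 = 66.7% → Pool B
Overall: the early-round pool 218/506 = 43.1%, Pool B 184/379 = 48.5% → Pool B
Pool B wins overall and in every department group — no reversal.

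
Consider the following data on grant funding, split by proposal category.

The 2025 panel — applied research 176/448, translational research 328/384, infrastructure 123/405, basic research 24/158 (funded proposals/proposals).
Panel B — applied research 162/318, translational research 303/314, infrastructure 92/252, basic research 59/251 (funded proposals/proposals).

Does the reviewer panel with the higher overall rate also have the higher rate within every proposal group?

Yes

Applied research: the 2025 panel 176/448 = 39.3%, Panel B 162/318 = 50.9% → Panel B
Translational research: the 2025 panel 328/384 = 85.4%, Panel B 303/314 = 96.5% → Panel B
Infrastructure: the 2025 panel 123/405 = 30.4%, Panel B 92/252 = 36.5% → Panel B
Basic research: the 2025 panel 24/158 = 15.2%, Panel B 59/251 = 23.5% → Panel B
Overall: the 2025 panel 651/1395 = 46.7%, Panel B 616/1135 = 54.3% → Panel B
Panel B wins overall and in every proposal group — no reversal.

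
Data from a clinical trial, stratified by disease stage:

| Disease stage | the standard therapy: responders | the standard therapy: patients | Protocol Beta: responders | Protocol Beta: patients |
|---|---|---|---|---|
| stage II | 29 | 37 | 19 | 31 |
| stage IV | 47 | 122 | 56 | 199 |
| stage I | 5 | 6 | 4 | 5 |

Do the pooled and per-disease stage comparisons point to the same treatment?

Stage II: the standard therapy 29/37 = 78.4%, Protocol Beta 19/31 = 61.3% → the standard therapy
Stage IV: the standard therapy 47/122 = 38.5%, Protocol Beta 56/199 = 28.1% → the standard therapy
Stage I: the standard therapy 5/6 = 83.3%, Protocol Beta 4/5 = 80.0% → the standard therapy
Overall: the standard therapy 81/165 = 49.1%, Protocol Beta 79/235 = 33.6% → the standard therapy
The standard therapy wins overall and in every disease group — no reversal.

Yes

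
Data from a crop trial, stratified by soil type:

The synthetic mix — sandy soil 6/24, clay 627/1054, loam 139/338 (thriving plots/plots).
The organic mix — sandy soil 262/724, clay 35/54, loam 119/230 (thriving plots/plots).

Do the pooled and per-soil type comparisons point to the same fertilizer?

Sandy soil: the synthetic mix 6/24 = 25.0%, the organic mix 262/724 = 36.2% → the organic mix
Clay: the synthetic mix 627/1054 = 59.5%, the organic mix 35/54 = 64.8% → the organic mix
Loam: the synthetic mix 139/338 = 41.1%, the organic mix 119/230 = 51.7% → the organic mix
Overall: the synthetic mix 772/1416 = 54.5%, the organic mix 416/1008 = 41.3% → the synthetic mix
The organic mix wins each soil group but the synthetic mix wins overall — the comparison reverses. The organic mix's plots skew toward sandy soil, which has a lower base rate.

No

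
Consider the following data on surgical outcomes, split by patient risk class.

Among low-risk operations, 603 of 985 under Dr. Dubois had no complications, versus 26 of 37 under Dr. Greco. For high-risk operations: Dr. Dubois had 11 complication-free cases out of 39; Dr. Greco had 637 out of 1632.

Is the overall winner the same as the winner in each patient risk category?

No

Low-risk: Dr. Dubois 603/985 = 61.2%, Dr. Greco 26/37 = 70.3% → Dr. Greco
High-risk: Dr. Dubois 11/39 = 28.2%, Dr. Greco 637/1632 = 39.0% → Dr. Greco
Overall: Dr. Dubois 614/1024 = 60.0%, Dr. Greco 663/1669 = 39.7% → Dr. Dubois
Dr. Greco wins each patient risk group but Dr. Dubois wins overall — the comparison reverses. Dr. Greco's operations skew toward high-risk, which has a lower base rate.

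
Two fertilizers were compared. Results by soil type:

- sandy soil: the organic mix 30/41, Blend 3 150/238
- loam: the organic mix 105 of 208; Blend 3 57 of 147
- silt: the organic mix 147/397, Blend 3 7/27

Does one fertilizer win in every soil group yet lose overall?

Sandy soil: the organic mix 30/41 = 73.2%, Blend 3 150/238 = 63.0% → the organic mix
Loam: the organic mix 105/208 = 50.5%, Blend 3 57/147 = 38.8% → the organic mix
Silt: the organic mix 147/397 = 37.0%, Blend 3 7/27 = 25.9% → the organic mix
Overall: the organic mix 282/646 = 43.7%, Blend 3 214/412 = 51.9% → Blend 3
The organic mix wins each soil group but Blend 3 wins overall — the comparison reverses. The organic mix's plots skew toward silt, which has a lower base rate.

Yes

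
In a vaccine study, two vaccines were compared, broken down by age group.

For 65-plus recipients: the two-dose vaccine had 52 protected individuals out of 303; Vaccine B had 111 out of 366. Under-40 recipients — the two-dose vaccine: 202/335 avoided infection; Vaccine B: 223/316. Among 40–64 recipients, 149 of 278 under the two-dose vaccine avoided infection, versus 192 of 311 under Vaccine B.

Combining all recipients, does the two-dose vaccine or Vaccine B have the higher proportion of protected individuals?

65-plus: the two-dose vaccine 52/303 = 17.2%, Vaccine B 111/366 = 30.3% → Vaccine B
Under-40: the two-dose vaccine 202/335 = 60.3%, Vaccine B 223/316 = 70.6% → Vaccine B
40–64: the two-dose vaccine 149/278 = 53.6%, Vaccine B 192/311 = 61.7% → Vaccine B
Overall: the two-dose vaccine 403/916 = 44.0%, Vaccine B 526/993 = 53.0% → Vaccine B

Vaccine B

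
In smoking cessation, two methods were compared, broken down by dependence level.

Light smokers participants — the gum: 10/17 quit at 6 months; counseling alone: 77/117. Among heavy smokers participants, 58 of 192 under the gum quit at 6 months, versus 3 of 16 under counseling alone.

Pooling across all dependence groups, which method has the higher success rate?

counseling alone

Light smokers: the gum 10/17 = 58.8%, counseling alone 77/117 = 65.8% → counseling alone
Heavy smokers: the gum 58/192 = 30.2%, counseling alone 3/16 = 18.8% → the gum
Overall: the gum 68/209 = 32.5%, counseling alone 80/133 = 60.2% → counseling alone
(Neither sweeps every dependence group, but counseling alone has the higher pooled rate.)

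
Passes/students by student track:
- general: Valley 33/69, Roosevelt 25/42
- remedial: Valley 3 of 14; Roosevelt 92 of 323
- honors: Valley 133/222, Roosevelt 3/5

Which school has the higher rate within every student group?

Roosevelt

General: Valley 33/69 = 47.8%, Roosevelt 25/42 = 59.5% → Roosevelt
Remedial: Valley 3/14 = 21.4%, Roosevelt 92/323 = 28.5% → Roosevelt
Honors: Valley 133/222 = 59.9%, Roosevelt 3/5 = 60.0% → Roosevelt
Roosevelt has the higher rate in all 3 groups.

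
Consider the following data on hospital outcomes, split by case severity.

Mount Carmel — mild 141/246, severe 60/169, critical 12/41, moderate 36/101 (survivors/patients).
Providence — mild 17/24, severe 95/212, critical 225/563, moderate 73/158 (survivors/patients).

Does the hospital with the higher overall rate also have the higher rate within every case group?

Mild: Mount Carmel 141/246 = 57.3%, Providence 17/24 = 70.8% → Providence
Severe: Mount Carmel 60/169 = 35.5%, Providence 95/212 = 44.8% → Providence
Critical: Mount Carmel 12/41 = 29.3%, Providence 225/563 = 40.0% → Providence
Moderate: Mount Carmel 36/101 = 35.6%, Providence 73/158 = 46.2% → Providence
Overall: Mount Carmel 249/557 = 44.7%, Providence 410/957 = 42.8% → Mount Carmel
Providence wins each case group but Mount Carmel wins overall — the comparison reverses. Providence's patients skew toward critical, which has a lower base rate.

No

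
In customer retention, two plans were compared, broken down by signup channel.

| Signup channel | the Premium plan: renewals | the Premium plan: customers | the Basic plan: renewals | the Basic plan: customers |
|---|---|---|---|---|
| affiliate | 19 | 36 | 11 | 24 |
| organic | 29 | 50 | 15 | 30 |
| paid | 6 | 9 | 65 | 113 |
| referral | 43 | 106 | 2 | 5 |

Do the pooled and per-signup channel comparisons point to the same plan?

Affiliate: the Premium plan 19/36 = 52.8%, the Basic plan 11/24 = 45.8% → the Premium plan
Organic: the Premium plan 29/50 = 58.0%, the Basic plan 15/30 = 50.0% → the Premium plan
Paid: the Premium plan 6/9 = 66.7%, the Basic plan 65/113 = 57.5% → the Premium plan
Referral: the Premium plan 43/106 = 40.6%, the Basic plan 2/5 = 40.0% → the Premium plan
Overall: the Premium plan 97/201 = 48.3%, the Basic plan 93/172 = 54.1% → the Basic plan
The Premium plan wins each signup group but the Basic plan wins overall — the comparison reverses. The Premium plan's customers skew toward referral, which has a lower base rate.

No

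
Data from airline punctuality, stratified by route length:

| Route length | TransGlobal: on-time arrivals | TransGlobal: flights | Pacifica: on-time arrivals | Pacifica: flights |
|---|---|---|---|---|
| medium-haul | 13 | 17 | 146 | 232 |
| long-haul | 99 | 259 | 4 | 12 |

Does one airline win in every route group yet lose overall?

Medium-haul: TransGlobal 13/17 = 76.5%, Pacifica 146/232 = 62.9% → TransGlobal
Long-haul: TransGlobal 99/259 = 38.2%, Pacifica 4/12 = 33.3% → TransGlobal
Overall: TransGlobal 112/276 = 40.6%, Pacifica 150/244 = 61.5% → Pacifica
TransGlobal wins each route group but Pacifica wins overall — the comparison reverses. TransGlobal's flights skew toward long-haul, which has a lower base rate.

Yes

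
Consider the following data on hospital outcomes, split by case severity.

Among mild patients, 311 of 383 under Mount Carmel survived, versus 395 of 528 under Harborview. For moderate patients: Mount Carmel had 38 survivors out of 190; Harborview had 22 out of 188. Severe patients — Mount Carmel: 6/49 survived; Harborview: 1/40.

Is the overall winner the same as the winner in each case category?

Yes

Mild: Mount Carmel 311/383 = 81.2%, Harborview 395/528 = 74.8% → Mount Carmel
Moderate: Mount Carmel 38/190 = 20.0%, Harborview 22/188 = 11.7% → Mount Carmel
Severe: Mount Carmel 6/49 = 12.2%, Harborview 1/40 = 2.5% → Mount Carmel
Overall: Mount Carmel 355/622 = 57.1%, Harborview 418/756 = 55.3% → Mount Carmel
Mount Carmel wins overall and in every case group — no reversal.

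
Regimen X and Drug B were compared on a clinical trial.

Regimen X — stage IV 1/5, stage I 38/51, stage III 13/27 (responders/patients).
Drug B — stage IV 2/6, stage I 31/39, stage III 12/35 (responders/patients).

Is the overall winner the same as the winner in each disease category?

No

Stage IV: Regimen X 1/5 = 20.0%, Drug B 2/6 = 33.3% → Drug B
Stage I: Regimen X 38/51 = 74.5%, Drug B 31/39 = 79.5% → Drug B
Stage III: Regimen X 13/27 = 48.1%, Drug B 12/35 = 34.3% → Regimen X
Overall: Regimen X 52/83 = 62.7%, Drug B 45/80 = 56.2% → Regimen X
Neither sweeps: Regimen X wins 1 of 3 groups, Drug B wins 2. Regimen X wins overall but not every group — no Simpson reversal.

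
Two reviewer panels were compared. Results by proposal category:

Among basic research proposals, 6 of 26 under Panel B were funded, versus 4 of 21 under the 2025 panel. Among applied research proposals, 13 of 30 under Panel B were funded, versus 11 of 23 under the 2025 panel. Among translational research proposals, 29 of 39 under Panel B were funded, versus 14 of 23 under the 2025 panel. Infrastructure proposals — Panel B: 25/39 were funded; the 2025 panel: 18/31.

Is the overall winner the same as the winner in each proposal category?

No

Basic research: Panel B 6/26 = 23.1%, the 2025 panel 4/21 = 19.0% → Panel B
Applied research: Panel B 13/30 = 43.3%, the 2025 panel 11/23 = 47.8% → the 2025 panel
Translational research: Panel B 29/39 = 74.4%, the 2025 panel 14/23 = 60.9% → Panel B
Infrastructure: Panel B 25/39 = 64.1%, the 2025 panel 18/31 = 58.1% → Panel B
Overall: Panel B 73/134 = 54.5%, the 2025 panel 47/98 = 48.0% → Panel B
Neither sweeps: Panel B wins 3 of 4 groups, the 2025 panel wins 1. Panel B wins overall but not every group — no Simpson reversal.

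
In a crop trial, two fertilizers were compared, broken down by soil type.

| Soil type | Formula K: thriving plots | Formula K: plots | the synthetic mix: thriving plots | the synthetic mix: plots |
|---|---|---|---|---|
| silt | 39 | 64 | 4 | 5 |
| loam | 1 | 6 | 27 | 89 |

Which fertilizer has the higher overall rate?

Formula K

Silt: Formula K 39/64 = 60.9%, the synthetic mix 4/5 = 80.0% → the synthetic mix
Loam: Formula K 1/6 = 16.7%, the synthetic mix 27/89 = 30.3% → the synthetic mix
Overall: Formula K 40/70 = 57.1%, the synthetic mix 31/94 = 33.0% → Formula K
(The synthetic mix wins every soil group but Formula K wins overall — the synthetic mix's plots skew toward the low-rate loam group.)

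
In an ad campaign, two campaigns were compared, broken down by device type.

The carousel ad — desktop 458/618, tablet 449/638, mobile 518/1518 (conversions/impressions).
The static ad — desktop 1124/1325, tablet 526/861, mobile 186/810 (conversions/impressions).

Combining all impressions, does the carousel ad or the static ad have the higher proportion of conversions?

the static ad

Desktop: the carousel ad 458/618 = 74.1%, the static ad 1124/1325 = 84.8% → the static ad
Tablet: the carousel ad 449/638 = 70.4%, the static ad 526/861 = 61.1% → the carousel ad
Mobile: the carousel ad 518/1518 = 34.1%, the static ad 186/810 = 23.0% → the carousel ad
Overall: the carousel ad 1425/2774 = 51.4%, the static ad 1836/2996 = 61.3% → the static ad
(Neither sweeps every device group, but the static ad has the higher pooled rate.)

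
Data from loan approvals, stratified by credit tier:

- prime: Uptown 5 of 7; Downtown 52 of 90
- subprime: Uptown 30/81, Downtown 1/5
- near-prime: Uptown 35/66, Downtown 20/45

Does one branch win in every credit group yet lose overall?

Yes

Prime: Uptown 5/7 = 71.4%, Downtown 52/90 = 57.8% → Uptown
Subprime: Uptown 30/81 = 37.0%, Downtown 1/5 = 20.0% → Uptown
Near-prime: Uptown 35/66 = 53.0%, Downtown 20/45 = 44.4% → Uptown
Overall: Uptown 70/154 = 45.5%, Downtown 73/140 = 52.1% → Downtown
Uptown wins each credit group but Downtown wins overall — the comparison reverses. Uptown's applications skew toward subprime, which has a lower base rate.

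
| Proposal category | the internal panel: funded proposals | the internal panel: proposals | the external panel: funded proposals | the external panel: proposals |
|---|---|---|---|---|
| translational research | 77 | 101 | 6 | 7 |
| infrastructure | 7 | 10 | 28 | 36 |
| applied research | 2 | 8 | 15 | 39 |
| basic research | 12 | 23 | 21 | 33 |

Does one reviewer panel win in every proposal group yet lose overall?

Translational research: the internal panel 77/101 = 76.2%, the external panel 6/7 = 85.7% → the external panel
Infrastructure: the internal panel 7/10 = 70.0%, the external panel 28/36 = 77.8% → the external panel
Applied research: the internal panel 2/8 = 25.0%, the external panel 15/39 = 38.5% → the external panel
Basic research: the internal panel 12/23 = 52.2%, the external panel 21/33 = 63.6% → the external panel
Overall: the internal panel 98/142 = 69.0%, the external panel 70/115 = 60.9% → the internal panel
The external panel wins each proposal group but the internal panel wins overall — the comparison reverses. The external panel's proposals skew toward applied research, which has a lower base rate.

Yes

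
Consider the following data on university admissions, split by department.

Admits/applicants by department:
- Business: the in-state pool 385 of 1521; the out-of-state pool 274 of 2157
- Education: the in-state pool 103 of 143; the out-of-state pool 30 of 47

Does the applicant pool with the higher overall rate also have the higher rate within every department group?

Yes

Business: the in-state pool 385/1521 = 25.3%, the out-of-state pool 274/2157 = 12.7% → the in-state pool
Education: the in-state pool 103/143 = 72.0%, the out-of-state pool 30/47 = 63.8% → the in-state pool
Overall: the in-state pool 488/1664 = 29.3%, the out-of-state pool 304/2204 = 13.8% → the in-state pool
The in-state pool wins overall and in every department group — no reversal.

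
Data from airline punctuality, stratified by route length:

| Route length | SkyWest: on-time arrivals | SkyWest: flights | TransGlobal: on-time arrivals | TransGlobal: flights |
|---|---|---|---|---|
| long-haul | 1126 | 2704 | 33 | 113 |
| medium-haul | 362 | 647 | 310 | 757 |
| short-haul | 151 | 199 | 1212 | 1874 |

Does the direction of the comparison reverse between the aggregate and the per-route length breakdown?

Yes

Long-haul: SkyWest 1126/2704 = 41.6%, TransGlobal 33/113 = 29.2% → SkyWest
Medium-haul: SkyWest 362/647 = 56.0%, TransGlobal 310/757 = 41.0% → SkyWest
Short-haul: SkyWest 151/199 = 75.9%, TransGlobal 1212/1874 = 64.7% → SkyWest
Overall: SkyWest 1639/3550 = 46.2%, TransGlobal 1555/2744 = 56.7% → TransGlobal
SkyWest wins each route group but TransGlobal wins overall — the comparison reverses. SkyWest's flights skew toward long-haul, which has a lower base rate.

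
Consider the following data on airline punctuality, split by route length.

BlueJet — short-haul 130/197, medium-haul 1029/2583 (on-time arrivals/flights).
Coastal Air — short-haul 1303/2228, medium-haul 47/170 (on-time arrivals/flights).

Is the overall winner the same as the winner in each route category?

No

Short-haul: BlueJet 130/197 = 66.0%, Coastal Air 1303/2228 = 58.5% → BlueJet
Medium-haul: BlueJet 1029/2583 = 39.8%, Coastal Air 47/170 = 27.6% → BlueJet
Overall: BlueJet 1159/2780 = 41.7%, Coastal Air 1350/2398 = 56.3% → Coastal Air
BlueJet wins each route group but Coastal Air wins overall — the comparison reverses. BlueJet's flights skew toward medium-haul, which has a lower base rate.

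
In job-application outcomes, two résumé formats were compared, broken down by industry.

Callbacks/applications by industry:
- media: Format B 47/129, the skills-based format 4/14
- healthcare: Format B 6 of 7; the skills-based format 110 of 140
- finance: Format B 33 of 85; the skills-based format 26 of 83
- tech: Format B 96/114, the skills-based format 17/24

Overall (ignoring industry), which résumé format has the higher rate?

Media: Format B 47/129 = 36.4%, the skills-based format 4/14 = 28.6% → Format B
Healthcare: Format B 6/7 = 85.7%, the skills-based format 110/140 = 78.6% → Format B
Finance: Format B 33/85 = 38.8%, the skills-based format 26/83 = 31.3% → Format B
Tech: Format B 96/114 = 84.2%, the skills-based format 17/24 = 70.8% → Format B
Overall: Format B 182/335 = 54.3%, the skills-based format 157/261 = 60.2% → the skills-based format
(Format B wins every industry group but the skills-based format wins overall — Format B's applications skew toward the low-rate media group.)

the skills-based format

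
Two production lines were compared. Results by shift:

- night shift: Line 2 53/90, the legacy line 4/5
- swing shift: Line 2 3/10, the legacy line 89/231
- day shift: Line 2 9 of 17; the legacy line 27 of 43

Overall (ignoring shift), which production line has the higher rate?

Night shift: Line 2 53/90 = 58.9%, the legacy line 4/5 = 80.0% → the legacy line
Swing shift: Line 2 3/10 = 30.0%, the legacy line 89/231 = 38.5% → the legacy line
Day shift: Line 2 9/17 = 52.9%, the legacy line 27/43 = 62.8% → the legacy line
Overall: Line 2 65/117 = 55.6%, the legacy line 120/279 = 43.0% → Line 2
(The legacy line wins every shift group but Line 2 wins overall — the legacy line's units skew toward the low-rate swing shift group.)

Line 2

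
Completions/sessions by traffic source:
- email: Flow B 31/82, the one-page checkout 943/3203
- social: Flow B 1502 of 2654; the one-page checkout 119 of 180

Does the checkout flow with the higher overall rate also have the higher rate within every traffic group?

No

Email: Flow B 31/82 = 37.8%, the one-page checkout 943/3203 = 29.4% → Flow B
Social: Flow B 1502/2654 = 56.6%, the one-page checkout 119/180 = 66.1% → the one-page checkout
Overall: Flow B 1533/2736 = 56.0%, the one-page checkout 1062/3383 = 31.4% → Flow B
Neither sweeps: Flow B wins 1 of 2 groups, the one-page checkout wins 1. Flow B wins overall but not every group — no Simpson reversal.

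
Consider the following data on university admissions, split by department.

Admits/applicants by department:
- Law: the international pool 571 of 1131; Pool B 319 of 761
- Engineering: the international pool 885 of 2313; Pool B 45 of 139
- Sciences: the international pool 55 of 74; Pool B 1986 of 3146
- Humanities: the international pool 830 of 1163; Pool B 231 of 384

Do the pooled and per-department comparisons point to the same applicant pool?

No

Law: the international pool 571/1131 = 50.5%, Pool B 319/761 = 41.9% → the international pool
Engineering: the international pool 885/2313 = 38.3%, Pool B 45/139 = 32.4% → the international pool
Sciences: the international pool 55/74 = 74.3%, Pool B 1986/3146 = 63.1% → the international pool
Humanities: the international pool 830/1163 = 71.4%, Pool B 231/384 = 60.2% → the international pool
Overall: the international pool 2341/4681 = 50.0%, Pool B 2581/4430 = 58.3% → Pool B
The international pool wins each department group but Pool B wins overall — the comparison reverses. The international pool's applicants skew toward Engineering, which has a lower base rate.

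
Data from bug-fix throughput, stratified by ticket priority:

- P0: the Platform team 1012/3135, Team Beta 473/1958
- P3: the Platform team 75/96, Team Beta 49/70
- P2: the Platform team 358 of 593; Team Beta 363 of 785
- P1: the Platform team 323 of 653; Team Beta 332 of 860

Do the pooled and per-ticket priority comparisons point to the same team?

Yes

P0: the Platform team 1012/3135 = 32.3%, Team Beta 473/1958 = 24.2% → the Platform team
P3: the Platform team 75/96 = 78.1%, Team Beta 49/70 = 70.0% → the Platform team
P2: the Platform team 358/593 = 60.4%, Team Beta 363/785 = 46.2% → the Platform team
P1: the Platform team 323/653 = 49.5%, Team Beta 332/860 = 38.6% → the Platform team
Overall: the Platform team 1768/4477 = 39.5%, Team Beta 1217/3673 = 33.1% → the Platform team
The Platform team wins overall and in every ticket group — no reversal.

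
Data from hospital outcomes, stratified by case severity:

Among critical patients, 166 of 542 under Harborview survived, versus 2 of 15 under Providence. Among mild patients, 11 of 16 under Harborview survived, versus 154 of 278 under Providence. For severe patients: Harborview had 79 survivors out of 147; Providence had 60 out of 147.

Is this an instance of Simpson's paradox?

Critical: Harborview 166/542 = 30.6%, Providence 2/15 = 13.3% → Harborview
Mild: Harborview 11/16 = 68.8%, Providence 154/278 = 55.4% → Harborview
Severe: Harborview 79/147 = 53.7%, Providence 60/147 = 40.8% → Harborview
Overall: Harborview 256/705 = 36.3%, Providence 216/440 = 49.1% → Providence
Harborview wins each case group but Providence wins overall — the comparison reverses. Harborview's patients skew toward critical, which has a lower base rate.

Yes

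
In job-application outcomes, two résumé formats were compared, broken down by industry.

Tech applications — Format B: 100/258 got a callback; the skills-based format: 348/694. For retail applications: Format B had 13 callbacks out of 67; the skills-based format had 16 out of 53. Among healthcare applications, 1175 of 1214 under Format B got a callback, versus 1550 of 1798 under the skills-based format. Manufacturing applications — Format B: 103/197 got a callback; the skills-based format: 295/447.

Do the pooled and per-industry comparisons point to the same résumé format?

Tech: Format B 100/258 = 38.8%, the skills-based format 348/694 = 50.1% → the skills-based format
Retail: Format B 13/67 = 19.4%, the skills-based format 16/53 = 30.2% → the skills-based format
Healthcare: Format B 1175/1214 = 96.8%, the skills-based format 1550/1798 = 86.2% → Format B
Manufacturing: Format B 103/197 = 52.3%, the skills-based format 295/447 = 66.0% → the skills-based format
Overall: Format B 1391/1736 = 80.1%, the skills-based format 2209/2992 = 73.8% → Format B
Neither sweeps: Format B wins 1 of 4 groups, the skills-based format wins 3. Format B wins overall but not every group — no Simpson reversal.

No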